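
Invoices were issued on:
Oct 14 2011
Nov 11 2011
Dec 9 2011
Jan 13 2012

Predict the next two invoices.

Feb 10 2012, Mar 9 2012

These are Fridays at 28- or 35-day spacing (28, 28, 35).
The pattern: 2nd Friday of the month.
2nd Friday of February 2012: Feb 10 2012.
March 2012 — 2nd Friday is Mar 9 2012.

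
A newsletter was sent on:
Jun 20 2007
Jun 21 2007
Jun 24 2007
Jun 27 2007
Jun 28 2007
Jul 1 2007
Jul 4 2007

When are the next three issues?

Gaps: 1, 3, 3, 1, 3, 3 days — not constant, but cyclic with period 3.
The events fall on every Wednesday, Thursday and Sunday.
Next Thursday: Jul 5 2007.
Next Sunday: Jul 8 2007.
Next Wednesday: Jul 11 2007.

Jul 5 2007, Jul 8 2007, Jul 11 2007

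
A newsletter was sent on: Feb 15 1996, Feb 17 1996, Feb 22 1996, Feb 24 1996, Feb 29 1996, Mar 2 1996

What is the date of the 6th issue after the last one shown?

Gaps: 2, 5, 2, 5, 2 days — not constant, but cyclic with period 2.
The events fall on every Thursday and Saturday.
The following Thursday is Mar 7 1996.
Next Saturday: Mar 9 1996.
Next Thursday: Mar 14 1996.
Next Saturday: Mar 16 1996.
Next Thursday: Mar 21 1996.
The following Saturday is Mar 23 1996.

Mar 23 1996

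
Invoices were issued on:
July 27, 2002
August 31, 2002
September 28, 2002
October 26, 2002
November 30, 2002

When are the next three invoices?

December 28, 2002; January 25, 2003; February 22, 2003

Every date is a Saturday; gaps 35, 28, 28, 35 days.
Each is the last Saturday of its month (at least one falls on the 29th or later, ruling out '4th Saturday').
December 2002 ends with Saturday December 28, 2002.
January 2003 ends with Saturday January 25, 2003.
February 2003 ends with Saturday February 22, 2003.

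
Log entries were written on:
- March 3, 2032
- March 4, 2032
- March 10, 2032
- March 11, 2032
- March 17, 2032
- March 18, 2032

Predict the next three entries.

Every event lands on a Wednesday or Thursday (gaps cycle 1, 6, 1, 6, 1).
So the schedule is: every Wednesday and Thursday.
The following Wednesday is March 24, 2032.
Next Thursday: March 25, 2032.
The following Wednesday is March 31, 2032.

March 24, 2032; March 25, 2032; March 31, 2032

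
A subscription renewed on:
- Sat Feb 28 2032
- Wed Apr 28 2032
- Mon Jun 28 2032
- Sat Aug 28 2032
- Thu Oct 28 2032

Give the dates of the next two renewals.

The day-of-month is always 28 (60, 61, 61, 61 days between events).
So this recurs on the 28th of every 2 months.
December 2032: Tue Dec 28 2032.
February 2033: Mon Feb 28 2033.

Tue Dec 28 2032, Mon Feb 28 2033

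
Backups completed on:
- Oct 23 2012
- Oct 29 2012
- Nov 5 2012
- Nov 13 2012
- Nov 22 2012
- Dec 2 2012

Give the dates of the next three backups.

Intervals are 6, 7, 8, 9, 10 days — an arithmetic progression with common difference 1.
Next gap: 11 days. Dec 2 2012 + 11 days = Dec 13 2012.
Next gap: 12 days. Dec 13 2012 + 12 days = Dec 25 2012.
Next gap: 13 days. Dec 25 2012 + 13 days = Jan 7 2013.

Dec 13 2012, Dec 25 2012, Jan 7 2013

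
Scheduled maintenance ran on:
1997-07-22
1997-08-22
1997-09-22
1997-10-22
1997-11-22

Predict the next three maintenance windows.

1997-12-22, 1998-01-22, 1998-02-22

Gaps: 31, 31, 30, 31 days — not constant. Every event is on the 22nd of the month.
Pattern: the 22nd of each month.
December 1997: 1997-12-22.
January 1998: 1998-01-22.
Next: February 1998 → 1998-02-22.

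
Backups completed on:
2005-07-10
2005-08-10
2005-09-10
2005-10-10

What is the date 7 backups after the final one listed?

2006-05-10

Each date is the 10th; the gaps (31, 31, 30) track the month lengths.
The rule is the 10th of each month.
Next: November 2005 → 2005-11-10.
Next: December 2005 → 2005-12-10.
Next: January 2006 → 2006-01-10.
Next: February 2006 → 2006-02-10.
Next: March 2006 → 2006-03-10.
Next: April 2006 → 2006-04-10.
May 2006: 2006-05-10.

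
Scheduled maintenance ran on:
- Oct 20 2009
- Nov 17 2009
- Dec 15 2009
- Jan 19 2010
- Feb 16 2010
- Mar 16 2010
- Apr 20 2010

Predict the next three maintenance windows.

Gaps: 28, 28, 35, 28, 28, 35 days — a mix of 28 and 35. Every date is a Tuesday.
Each is the 3rd Tuesday of its month.
3rd Tuesday of May 2010: May 18 2010.
3rd Tuesday of June 2010: Jun 15 2010.
3rd Tuesday of July 2010: Jul 20 2010.

May 18 2010, Jun 15 2010, Jul 20 2010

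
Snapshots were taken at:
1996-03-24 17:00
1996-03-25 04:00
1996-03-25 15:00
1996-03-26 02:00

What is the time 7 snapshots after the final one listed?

1996-03-29 07:00

Spacing: 11, 11, 11 h — constant 11 h.
1996-03-26 02:00 + 11 h = 1996-03-26 13:00.
1996-03-26 13:00 + 11 h = 1996-03-27 00:00.
1996-03-27 00:00 + 11 h = 1996-03-27 11:00.
1996-03-27 11:00 + 11 h = 1996-03-27 22:00.
1996-03-27 22:00 + 11 h = 1996-03-28 09:00.
1996-03-28 09:00 + 11 h = 1996-03-28 20:00.
1996-03-28 20:00 + 11 h = 1996-03-29 07:00.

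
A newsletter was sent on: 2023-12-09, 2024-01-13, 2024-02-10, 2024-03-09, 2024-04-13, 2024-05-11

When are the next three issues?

All dates are Saturdays, 35, 28, 28, 35, 28 days apart.
Specifically, the 2nd Saturday of each month.
June 2024 — 2nd Saturday is 2024-06-08.
2nd Saturday of July 2024: 2024-07-13.
2nd Saturday of August 2024: 2024-08-10.

2024-06-08, 2024-07-13, 2024-08-10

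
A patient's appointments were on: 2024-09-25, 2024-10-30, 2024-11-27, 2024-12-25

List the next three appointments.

2025-01-29, 2025-02-26, 2025-03-26

These are Wednesdays with 35, 28, 28-day gaps.
Each is the final Wednesday of its month — 2024-10-30 is past the 28th, so '4th Wednesday' doesn't fit.
January 2025 ends with Wednesday 2025-01-29.
Last Wednesday of February 2025: 2025-02-26.
Last Wednesday of March 2025: 2025-03-26.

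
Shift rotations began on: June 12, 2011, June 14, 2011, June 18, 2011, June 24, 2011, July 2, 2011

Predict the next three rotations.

July 12, 2011; July 24, 2011; August 7, 2011

Gaps: 2, 4, 6, 8 days — each gap is 2 larger than the previous one.
Next gap: 10 days. July 2, 2011 + 10 days = July 12, 2011.
Next gap: 12 days. July 12, 2011 + 12 days = July 24, 2011.
Next gap: 14 days. July 24, 2011 + 14 days = August 7, 2011.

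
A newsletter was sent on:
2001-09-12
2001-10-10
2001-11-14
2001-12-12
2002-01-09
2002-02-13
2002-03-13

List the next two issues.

2002-04-10, 2002-05-08

All dates are Wednesdays, 28, 35, 28, 28, 35, 28 days apart.
Specifically, the 2nd Wednesday of each month.
2nd Wednesday of April 2002: 2002-04-10.
May 2002 — 2nd Wednesday is 2002-05-08.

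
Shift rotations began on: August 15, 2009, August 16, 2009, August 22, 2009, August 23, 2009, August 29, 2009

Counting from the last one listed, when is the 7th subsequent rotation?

The gap pattern 1, 6, 1, 6 repeats every 2 events.
These are the Saturdays and Sundays of each week.
The following Sunday is August 30, 2009.
Next Saturday: September 5, 2009.
The following Sunday is September 6, 2009.
The following Saturday is September 12, 2009.
The following Sunday is September 13, 2009.
Next Saturday: September 19, 2009.
Next Sunday: September 20, 2009.

September 20, 2009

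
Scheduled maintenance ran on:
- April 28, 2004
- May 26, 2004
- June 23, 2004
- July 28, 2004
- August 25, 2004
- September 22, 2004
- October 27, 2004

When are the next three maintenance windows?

These are Wednesdays at 28- or 35-day spacing (28, 28, 35, 28, 28, 35).
The pattern: 4th Wednesday of the month.
November 2004 — 4th Wednesday is November 24, 2004.
December 2004 — 4th Wednesday is December 22, 2004.
January 2005 — 4th Wednesday is January 26, 2005.

November 24, 2004; December 22, 2004; January 26, 2005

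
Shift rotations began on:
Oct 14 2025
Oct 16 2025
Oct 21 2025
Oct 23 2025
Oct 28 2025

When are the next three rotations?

Gaps: 2, 5, 2, 5 days — not constant, but cyclic with period 2.
The events fall on every Tuesday and Thursday.
The following Thursday is Oct 30 2025.
Next Tuesday: Nov 4 2025.
The following Thursday is Nov 6 2025.

Oct 30 2025, Nov 4 2025, Nov 6 2025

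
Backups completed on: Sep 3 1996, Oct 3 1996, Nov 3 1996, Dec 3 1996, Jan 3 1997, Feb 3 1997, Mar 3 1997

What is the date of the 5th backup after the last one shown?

Gaps: 30, 31, 30, 31, 31, 28 days — not constant. Every event is on the 3rd of the month.
Pattern: the 3rd of each month.
Next: April 1997 → Apr 3 1997.
Next: May 1997 → May 3 1997.
June 1997: Jun 3 1997.
July 1997: Jul 3 1997.
August 1997: Aug 3 1997.

Aug 3 1997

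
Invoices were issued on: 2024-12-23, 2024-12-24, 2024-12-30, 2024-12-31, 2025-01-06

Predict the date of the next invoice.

Every event lands on a Monday or Tuesday (gaps cycle 1, 6, 1, 6).
So the schedule is: every Monday and Tuesday.
Next Tuesday: 2025-01-07.

2025-01-07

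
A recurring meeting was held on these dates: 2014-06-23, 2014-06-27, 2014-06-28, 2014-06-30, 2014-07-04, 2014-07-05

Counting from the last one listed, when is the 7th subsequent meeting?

Gaps: 4, 1, 2, 4, 1 days — not constant, but cyclic with period 3.
The events fall on every Monday, Friday and Saturday.
Next Monday: 2014-07-07.
Next Friday: 2014-07-11.
Next Saturday: 2014-07-12.
Next Monday: 2014-07-14.
The following Friday is 2014-07-18.
Next Saturday: 2014-07-19.
The following Monday is 2014-07-21.

2014-07-21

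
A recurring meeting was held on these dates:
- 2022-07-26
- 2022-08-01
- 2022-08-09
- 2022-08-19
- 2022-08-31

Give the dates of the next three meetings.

2022-09-14, 2022-09-30, 2022-10-18

Gaps: 6, 8, 10, 12 days — each gap is 2 larger than the previous one.
Next gap: 14 days. 2022-08-31 + 14 days = 2022-09-14.
Next gap: 16 days. 2022-09-14 + 16 days = 2022-09-30.
Next gap: 18 days. 2022-09-30 + 18 days = 2022-10-18.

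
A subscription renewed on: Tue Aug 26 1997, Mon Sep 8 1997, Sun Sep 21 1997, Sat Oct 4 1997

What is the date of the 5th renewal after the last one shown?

The spacing is 13, 13, 13 days — always 13 days.
Sat Oct 4 1997 + 13 days = Fri Oct 17 1997.
Fri Oct 17 1997 + 13 days = Thu Oct 30 1997.
Thu Oct 30 1997 + 13 days = Wed Nov 12 1997.
Wed Nov 12 1997 + 13 days = Tue Nov 25 1997.
Tue Nov 25 1997 + 13 days = Mon Dec 8 1997.

Mon Dec 8 1997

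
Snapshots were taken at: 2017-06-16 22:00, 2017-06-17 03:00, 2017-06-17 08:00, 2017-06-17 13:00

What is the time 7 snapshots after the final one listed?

2017-06-19 00:00

Spacing: 5, 5, 5 h — constant 5 h.
2017-06-17 13:00 + 5 h = 2017-06-17 18:00.
2017-06-17 18:00 + 5 h = 2017-06-17 23:00.
2017-06-17 23:00 + 5 h = 2017-06-18 04:00.
2017-06-18 04:00 + 5 h = 2017-06-18 09:00.
2017-06-18 09:00 + 5 h = 2017-06-18 14:00.
2017-06-18 14:00 + 5 h = 2017-06-18 19:00.
2017-06-18 19:00 + 5 h = 2017-06-19 00:00.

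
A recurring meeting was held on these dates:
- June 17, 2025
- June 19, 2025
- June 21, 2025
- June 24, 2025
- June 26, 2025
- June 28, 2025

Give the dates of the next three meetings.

July 1, 2025; July 3, 2025; July 5, 2025

Gaps: 2, 2, 3, 2, 2 days — not constant, but cyclic with period 3.
The events fall on every Tuesday, Thursday and Saturday.
Next Tuesday: July 1, 2025.
Next Thursday: July 3, 2025.
Next Saturday: July 5, 2025.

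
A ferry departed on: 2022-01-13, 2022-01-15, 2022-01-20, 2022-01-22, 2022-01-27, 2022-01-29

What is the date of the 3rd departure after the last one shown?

Gaps: 2, 5, 2, 5, 2 days — not constant, but cyclic with period 2.
The events fall on every Thursday and Saturday.
Next Thursday: 2022-02-03.
The following Saturday is 2022-02-05.
Next Thursday: 2022-02-10.

2022-02-10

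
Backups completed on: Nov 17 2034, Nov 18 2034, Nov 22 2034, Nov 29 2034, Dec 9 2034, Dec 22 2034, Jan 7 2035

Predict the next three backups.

Intervals are 1, 4, 7, 10, 13, 16 days — an arithmetic progression with common difference 3.
Next gap: 19 days. Jan 7 2035 + 19 days = Jan 26 2035.
Next gap: 22 days. Jan 26 2035 + 22 days = Feb 17 2035.
Next gap: 25 days. Feb 17 2035 + 25 days = Mar 14 2035.

Jan 26 2035, Feb 17 2035, Mar 14 2035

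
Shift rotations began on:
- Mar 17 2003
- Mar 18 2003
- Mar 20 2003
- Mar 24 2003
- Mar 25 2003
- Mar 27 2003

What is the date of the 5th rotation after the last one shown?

Apr 8 2003

Gaps: 1, 2, 4, 1, 2 days — not constant, but cyclic with period 3.
The events fall on every Monday, Tuesday and Thursday.
Next Monday: Mar 31 2003.
Next Tuesday: Apr 1 2003.
The following Thursday is Apr 3 2003.
The following Monday is Apr 7 2003.
Next Tuesday: Apr 8 2003.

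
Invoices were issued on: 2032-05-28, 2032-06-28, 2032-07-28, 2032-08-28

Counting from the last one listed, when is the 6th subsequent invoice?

Each date is the 28th; the gaps (31, 30, 31) track the month lengths.
The rule is the 28th of each month.
Next: September 2032 → 2032-09-28.
Next: October 2032 → 2032-10-28.
Next: November 2032 → 2032-11-28.
December 2032: 2032-12-28.
January 2033: 2033-01-28.
February 2033: 2033-02-28.

2033-02-28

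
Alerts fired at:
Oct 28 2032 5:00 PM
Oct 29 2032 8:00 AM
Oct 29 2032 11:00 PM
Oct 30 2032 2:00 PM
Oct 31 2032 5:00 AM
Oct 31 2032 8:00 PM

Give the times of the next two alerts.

Nov 1 2032 11:00 AM, Nov 2 2032 2:00 AM

Spacing: 15, 15, 15, 15, 15 h — constant 15 h.
Oct 31 2032 8:00 PM + 15 h = Nov 1 2032 11:00 AM.
Nov 1 2032 11:00 AM + 15 h = Nov 2 2032 2:00 AM.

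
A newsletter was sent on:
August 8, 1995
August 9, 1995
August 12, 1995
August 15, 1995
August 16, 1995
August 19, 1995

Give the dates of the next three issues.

August 22, 1995; August 23, 1995; August 26, 1995

The gap pattern 1, 3, 3, 1, 3 repeats every 3 events.
These are the Tuesdays, Wednesdays and Saturdays of each week.
Next Tuesday: August 22, 1995.
The following Wednesday is August 23, 1995.
Next Saturday: August 26, 1995.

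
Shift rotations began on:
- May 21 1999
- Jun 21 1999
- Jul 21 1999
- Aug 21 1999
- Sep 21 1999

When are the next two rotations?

Oct 21 1999, Nov 21 1999

Gaps: 31, 30, 31, 31 days — not constant. Every event is on the 21st of the month.
Pattern: the 21st of each month.
October 1999: Oct 21 1999.
Next: November 1999 → Nov 21 1999.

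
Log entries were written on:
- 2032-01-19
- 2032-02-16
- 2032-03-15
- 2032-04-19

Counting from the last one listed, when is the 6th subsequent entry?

These are Mondays at 28- or 35-day spacing (28, 28, 35).
The pattern: 3rd Monday of the month.
3rd Monday of May 2032: 2032-05-17.
3rd Monday of June 2032: 2032-06-21.
3rd Monday of July 2032: 2032-07-19.
3rd Monday of August 2032: 2032-08-16.
September 2032 — 3rd Monday is 2032-09-20.
October 2032 — 3rd Monday is 2032-10-18.

2032-10-18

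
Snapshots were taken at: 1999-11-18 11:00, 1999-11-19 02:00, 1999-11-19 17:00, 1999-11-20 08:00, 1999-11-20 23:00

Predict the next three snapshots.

Spacing: 15, 15, 15, 15 h — constant 15 h.
1999-11-20 23:00 + 15 h = 1999-11-21 14:00.
1999-11-21 14:00 + 15 h = 1999-11-22 05:00.
1999-11-22 05:00 + 15 h = 1999-11-22 20:00.

1999-11-21 14:00, 1999-11-22 05:00, 1999-11-22 20:00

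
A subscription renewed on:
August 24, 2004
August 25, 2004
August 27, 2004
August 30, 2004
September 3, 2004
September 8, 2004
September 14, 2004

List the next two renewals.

The spacing grows by 1 each time: 1, 2, 3, 4, 5, 6 days.
Next gap: 7 days. September 14, 2004 + 7 days = September 21, 2004.
Next gap: 8 days. September 21, 2004 + 8 days = September 29, 2004.

September 21, 2004; September 29, 2004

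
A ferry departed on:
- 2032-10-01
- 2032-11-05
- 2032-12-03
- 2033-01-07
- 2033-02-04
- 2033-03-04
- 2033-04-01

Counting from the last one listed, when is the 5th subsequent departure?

2033-09-02

These are Fridays at 28- or 35-day spacing (35, 28, 35, 28, 28, 28).
The pattern: 1st Friday of the month.
1st Friday of May 2033: 2033-05-06.
June 2033 — 1st Friday is 2033-06-03.
1st Friday of July 2033: 2033-07-01.
1st Friday of August 2033: 2033-08-05.
1st Friday of September 2033: 2033-09-02.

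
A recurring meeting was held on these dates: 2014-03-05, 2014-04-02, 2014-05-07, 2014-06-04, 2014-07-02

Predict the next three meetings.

2014-08-06, 2014-09-03, 2014-10-01

Gaps: 28, 35, 28, 28 days — a mix of 28 and 35. Every date is a Wednesday.
Each is the 1st Wednesday of its month.
1st Wednesday of August 2014: 2014-08-06.
September 2014 — 1st Wednesday is 2014-09-03.
October 2014 — 1st Wednesday is 2014-10-01.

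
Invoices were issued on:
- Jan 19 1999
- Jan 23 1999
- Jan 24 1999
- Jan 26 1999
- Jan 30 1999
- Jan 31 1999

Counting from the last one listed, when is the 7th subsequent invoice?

Feb 16 1999

Every event lands on a Tuesday or Saturday or Sunday (gaps cycle 4, 1, 2, 4, 1).
So the schedule is: every Tuesday, Saturday and Sunday.
Next Tuesday: Feb 2 1999.
Next Saturday: Feb 6 1999.
The following Sunday is Feb 7 1999.
Next Tuesday: Feb 9 1999.
The following Saturday is Feb 13 1999.
Next Sunday: Feb 14 1999.
Next Tuesday: Feb 16 1999.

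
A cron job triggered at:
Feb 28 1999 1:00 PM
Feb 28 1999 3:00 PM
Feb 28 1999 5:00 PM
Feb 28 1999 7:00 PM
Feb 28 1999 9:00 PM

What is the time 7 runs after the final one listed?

Mar 1 1999 11:00 AM

The interval is a steady 2 hours (2, 2, 2, 2).
Feb 28 1999 9:00 PM + 2 h = Feb 28 1999 11:00 PM.
Feb 28 1999 11:00 PM + 2 h = Mar 1 1999 1:00 AM.
Mar 1 1999 1:00 AM + 2 h = Mar 1 1999 3:00 AM.
Mar 1 1999 3:00 AM + 2 h = Mar 1 1999 5:00 AM.
Mar 1 1999 5:00 AM + 2 h = Mar 1 1999 7:00 AM.
Mar 1 1999 7:00 AM + 2 h = Mar 1 1999 9:00 AM.
Mar 1 1999 9:00 AM + 2 h = Mar 1 1999 11:00 AM.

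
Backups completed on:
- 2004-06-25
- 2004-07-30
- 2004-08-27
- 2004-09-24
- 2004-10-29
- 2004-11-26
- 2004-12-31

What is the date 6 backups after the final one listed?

2005-06-24

All Fridays; the gaps (35, 28, 28, 35, 28, 35) vary with month length.
This is the last Friday of each month.
January 2005 ends with Friday 2005-01-28.
Last Friday of February 2005: 2005-02-25.
March 2005 ends with Friday 2005-03-25.
Last Friday of April 2005: 2005-04-29.
May 2005 ends with Friday 2005-05-27.
June 2005 ends with Friday 2005-06-24.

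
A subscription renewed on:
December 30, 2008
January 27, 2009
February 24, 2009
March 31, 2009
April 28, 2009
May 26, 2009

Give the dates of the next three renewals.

June 30, 2009; July 28, 2009; August 25, 2009

These are Tuesdays with 28, 28, 35, 28, 28-day gaps.
Each is the final Tuesday of its month — December 30, 2008 is past the 28th, so '4th Tuesday' doesn't fit.
Last Tuesday of June 2009: June 30, 2009.
July 2009 ends with Tuesday July 28, 2009.
Last Tuesday of August 2009: August 25, 2009.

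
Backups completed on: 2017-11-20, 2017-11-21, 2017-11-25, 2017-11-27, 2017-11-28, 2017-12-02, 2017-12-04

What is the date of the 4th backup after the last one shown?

2017-12-12

The gap pattern 1, 4, 2, 1, 4, 2 repeats every 3 events.
These are the Mondays, Tuesdays and Saturdays of each week.
The following Tuesday is 2017-12-05.
Next Saturday: 2017-12-09.
The following Monday is 2017-12-11.
Next Tuesday: 2017-12-12.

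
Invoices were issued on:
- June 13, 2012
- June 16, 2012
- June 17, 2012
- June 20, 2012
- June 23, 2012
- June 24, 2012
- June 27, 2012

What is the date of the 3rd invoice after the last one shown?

The gap pattern 3, 1, 3, 3, 1, 3 repeats every 3 events.
These are the Wednesdays, Saturdays and Sundays of each week.
The following Saturday is June 30, 2012.
Next Sunday: July 1, 2012.
The following Wednesday is July 4, 2012.

July 4, 2012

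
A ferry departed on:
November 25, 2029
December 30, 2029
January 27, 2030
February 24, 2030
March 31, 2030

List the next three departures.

Every date is a Sunday; gaps 35, 28, 28, 35 days.
Each is the last Sunday of its month (at least one falls on the 29th or later, ruling out '4th Sunday').
April 2030 ends with Sunday April 28, 2030.
May 2030 ends with Sunday May 26, 2030.
Last Sunday of June 2030: June 30, 2030.

April 28, 2030; May 26, 2030; June 30, 2030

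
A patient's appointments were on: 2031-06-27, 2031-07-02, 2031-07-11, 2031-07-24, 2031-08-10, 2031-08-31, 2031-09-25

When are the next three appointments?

Gaps: 5, 9, 13, 17, 21, 25 days — each gap is 4 larger than the previous one.
Next gap: 29 days. 2031-09-25 + 29 days = 2031-10-24.
Next gap: 33 days. 2031-10-24 + 33 days = 2031-11-26.
Next gap: 37 days. 2031-11-26 + 37 days = 2032-01-02.

2031-10-24, 2031-11-26, 2032-01-02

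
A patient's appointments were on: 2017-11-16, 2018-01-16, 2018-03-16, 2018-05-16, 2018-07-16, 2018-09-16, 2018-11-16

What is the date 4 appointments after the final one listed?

The day-of-month is always 16 (61, 59, 61, 61, 62, 61 days between events).
So this recurs on the 16th of every 2 months.
January 2019: 2019-01-16.
Next: March 2019 → 2019-03-16.
Next: May 2019 → 2019-05-16.
Next: July 2019 → 2019-07-16.

2019-07-16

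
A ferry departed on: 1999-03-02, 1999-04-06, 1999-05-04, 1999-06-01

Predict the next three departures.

These are Tuesdays at 28- or 35-day spacing (35, 28, 28).
The pattern: 1st Tuesday of the month.
July 1999 — 1st Tuesday is 1999-07-06.
August 1999 — 1st Tuesday is 1999-08-03.
1st Tuesday of September 1999: 1999-09-07.

1999-07-06, 1999-08-03, 1999-09-07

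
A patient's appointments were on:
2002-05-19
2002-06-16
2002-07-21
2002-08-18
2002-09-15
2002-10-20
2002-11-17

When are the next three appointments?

All dates are Sundays, 28, 35, 28, 28, 35, 28 days apart.
Specifically, the 3rd Sunday of each month.
December 2002 — 3rd Sunday is 2002-12-15.
January 2003 — 3rd Sunday is 2003-01-19.
3rd Sunday of February 2003: 2003-02-16.

2002-12-15, 2003-01-19, 2003-02-16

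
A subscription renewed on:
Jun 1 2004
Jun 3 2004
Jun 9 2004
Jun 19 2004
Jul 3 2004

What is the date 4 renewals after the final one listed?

The spacing grows by 4 each time: 2, 6, 10, 14 days.
Next gap: 18 days. Jul 3 2004 + 18 days = Jul 21 2004.
Next gap: 22 days. Jul 21 2004 + 22 days = Aug 12 2004.
Next gap: 26 days. Aug 12 2004 + 26 days = Sep 7 2004.
Next gap: 30 days. Sep 7 2004 + 30 days = Oct 7 2004.

Oct 7 2004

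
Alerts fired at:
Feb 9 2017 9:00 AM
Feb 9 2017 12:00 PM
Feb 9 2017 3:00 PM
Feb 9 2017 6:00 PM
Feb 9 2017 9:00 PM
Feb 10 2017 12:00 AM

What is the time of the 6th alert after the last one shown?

Feb 10 2017 6:00 PM

The interval is a steady 3 hours (3, 3, 3, 3, 3).
Feb 10 2017 12:00 AM + 3 h = Feb 10 2017 3:00 AM.
Feb 10 2017 3:00 AM + 3 h = Feb 10 2017 6:00 AM.
Feb 10 2017 6:00 AM + 3 h = Feb 10 2017 9:00 AM.
Feb 10 2017 9:00 AM + 3 h = Feb 10 2017 12:00 PM.
Feb 10 2017 12:00 PM + 3 h = Feb 10 2017 3:00 PM.
Feb 10 2017 3:00 PM + 3 h = Feb 10 2017 6:00 PM.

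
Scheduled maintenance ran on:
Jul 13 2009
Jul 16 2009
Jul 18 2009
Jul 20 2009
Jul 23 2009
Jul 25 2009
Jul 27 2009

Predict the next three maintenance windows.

Jul 30 2009, Aug 1 2009, Aug 3 2009

Gaps: 3, 2, 2, 3, 2, 2 days — not constant, but cyclic with period 3.
The events fall on every Monday, Thursday and Saturday.
Next Thursday: Jul 30 2009.
Next Saturday: Aug 1 2009.
The following Monday is Aug 3 2009.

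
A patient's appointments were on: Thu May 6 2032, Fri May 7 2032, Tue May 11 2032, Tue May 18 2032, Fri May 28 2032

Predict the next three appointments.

The spacing grows by 3 each time: 1, 4, 7, 10 days.
Next gap: 13 days. Fri May 28 2032 + 13 days = Thu Jun 10 2032.
Next gap: 16 days. Thu Jun 10 2032 + 16 days = Sat Jun 26 2032.
Next gap: 19 days. Sat Jun 26 2032 + 19 days = Thu Jul 15 2032.

Thu Jun 10 2032, Sat Jun 26 2032, Thu Jul 15 2032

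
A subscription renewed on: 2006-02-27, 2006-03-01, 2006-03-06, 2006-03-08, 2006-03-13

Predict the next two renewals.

The gap pattern 2, 5, 2, 5 repeats every 2 events.
These are the Mondays and Wednesdays of each week.
Next Wednesday: 2006-03-15.
Next Monday: 2006-03-20.

2006-03-15, 2006-03-20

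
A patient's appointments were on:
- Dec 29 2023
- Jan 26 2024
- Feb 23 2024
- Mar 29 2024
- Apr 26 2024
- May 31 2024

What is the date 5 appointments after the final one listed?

Oct 25 2024

Every date is a Friday; gaps 28, 28, 35, 28, 35 days.
Each is the last Friday of its month (at least one falls on the 29th or later, ruling out '4th Friday').
Last Friday of June 2024: Jun 28 2024.
Last Friday of July 2024: Jul 26 2024.
August 2024 ends with Friday Aug 30 2024.
Last Friday of September 2024: Sep 27 2024.
Last Friday of October 2024: Oct 25 2024.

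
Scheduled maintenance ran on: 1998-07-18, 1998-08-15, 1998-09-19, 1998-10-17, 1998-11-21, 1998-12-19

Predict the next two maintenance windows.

All dates are Saturdays, 28, 35, 28, 35, 28 days apart.
Specifically, the 3rd Saturday of each month.
3rd Saturday of January 1999: 1999-01-16.
3rd Saturday of February 1999: 1999-02-20.

1999-01-16, 1999-02-20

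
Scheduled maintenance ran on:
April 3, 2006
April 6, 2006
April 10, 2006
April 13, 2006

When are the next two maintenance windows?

April 17, 2006; April 20, 2006

Every event lands on a Monday or Thursday (gaps cycle 3, 4, 3).
So the schedule is: every Monday and Thursday.
Next Monday: April 17, 2006.
Next Thursday: April 20, 2006.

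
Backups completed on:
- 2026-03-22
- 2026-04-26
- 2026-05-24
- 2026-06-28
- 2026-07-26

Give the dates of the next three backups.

These are Sundays at 28- or 35-day spacing (35, 28, 35, 28).
The pattern: 4th Sunday of the month.
August 2026 — 4th Sunday is 2026-08-23.
4th Sunday of September 2026: 2026-09-27.
4th Sunday of October 2026: 2026-10-25.

2026-08-23, 2026-09-27, 2026-10-25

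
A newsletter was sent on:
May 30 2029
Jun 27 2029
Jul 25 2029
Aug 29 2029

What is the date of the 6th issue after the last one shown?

Feb 27 2030

Every date is a Wednesday; gaps 28, 28, 35 days.
Each is the last Wednesday of its month (at least one falls on the 29th or later, ruling out '4th Wednesday').
September 2029 ends with Wednesday Sep 26 2029.
Last Wednesday of October 2029: Oct 31 2029.
November 2029 ends with Wednesday Nov 28 2029.
Last Wednesday of December 2029: Dec 26 2029.
Last Wednesday of January 2030: Jan 30 2030.
February 2030 ends with Wednesday Feb 27 2030.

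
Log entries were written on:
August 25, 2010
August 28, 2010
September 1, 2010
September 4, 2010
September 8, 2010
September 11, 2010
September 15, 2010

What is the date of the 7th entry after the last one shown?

October 9, 2010

Gaps: 3, 4, 3, 4, 3, 4 days — not constant, but cyclic with period 2.
The events fall on every Wednesday and Saturday.
Next Saturday: September 18, 2010.
Next Wednesday: September 22, 2010.
Next Saturday: September 25, 2010.
The following Wednesday is September 29, 2010.
The following Saturday is October 2, 2010.
Next Wednesday: October 6, 2010.
The following Saturday is October 9, 2010.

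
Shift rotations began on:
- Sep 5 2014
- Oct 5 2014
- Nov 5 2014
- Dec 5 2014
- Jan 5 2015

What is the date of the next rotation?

The day-of-month is always 5 (30, 31, 30, 31 days between events).
So this recurs on the 5th of each month.
February 2015: Feb 5 2015.

Feb 5 2015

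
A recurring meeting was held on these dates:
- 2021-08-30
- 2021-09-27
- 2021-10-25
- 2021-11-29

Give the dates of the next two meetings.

2021-12-27, 2022-01-31

Every date is a Monday; gaps 28, 28, 35 days.
Each is the last Monday of its month (at least one falls on the 29th or later, ruling out '4th Monday').
Last Monday of December 2021: 2021-12-27.
Last Monday of January 2022: 2022-01-31.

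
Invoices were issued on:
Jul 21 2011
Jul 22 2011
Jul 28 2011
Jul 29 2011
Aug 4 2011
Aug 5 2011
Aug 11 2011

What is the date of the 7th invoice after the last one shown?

Sep 2 2011

Every event lands on a Thursday or Friday (gaps cycle 1, 6, 1, 6, 1, 6).
So the schedule is: every Thursday and Friday.
The following Friday is Aug 12 2011.
Next Thursday: Aug 18 2011.
The following Friday is Aug 19 2011.
The following Thursday is Aug 25 2011.
Next Friday: Aug 26 2011.
The following Thursday is Sep 1 2011.
The following Friday is Sep 2 2011.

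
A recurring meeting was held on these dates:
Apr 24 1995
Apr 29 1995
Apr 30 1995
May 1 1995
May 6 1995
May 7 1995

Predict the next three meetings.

May 8 1995, May 13 1995, May 14 1995

Gaps: 5, 1, 1, 5, 1 days — not constant, but cyclic with period 3.
The events fall on every Monday, Saturday and Sunday.
Next Monday: May 8 1995.
Next Saturday: May 13 1995.
Next Sunday: May 14 1995.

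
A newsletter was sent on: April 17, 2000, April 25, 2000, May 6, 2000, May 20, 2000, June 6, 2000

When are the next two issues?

June 26, 2000; July 19, 2000

Intervals are 8, 11, 14, 17 days — an arithmetic progression with common difference 3.
Next gap: 20 days. June 6, 2000 + 20 days = June 26, 2000.
Next gap: 23 days. June 26, 2000 + 23 days = July 19, 2000.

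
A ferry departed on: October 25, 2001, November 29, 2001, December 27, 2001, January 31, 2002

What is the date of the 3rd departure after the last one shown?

Every date is a Thursday; gaps 35, 28, 35 days.
Each is the last Thursday of its month (at least one falls on the 29th or later, ruling out '4th Thursday').
February 2002 ends with Thursday February 28, 2002.
March 2002 ends with Thursday March 28, 2002.
Last Thursday of April 2002: April 25, 2002.

April 25, 2002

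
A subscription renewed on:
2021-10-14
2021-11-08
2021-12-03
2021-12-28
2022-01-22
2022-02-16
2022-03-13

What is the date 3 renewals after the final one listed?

2022-05-27

The spacing is 25, 25, 25, 25, 25, 25 days — always 25 days.
2022-03-13 + 25 days = 2022-04-07.
2022-04-07 + 25 days = 2022-05-02.
2022-05-02 + 25 days = 2022-05-27.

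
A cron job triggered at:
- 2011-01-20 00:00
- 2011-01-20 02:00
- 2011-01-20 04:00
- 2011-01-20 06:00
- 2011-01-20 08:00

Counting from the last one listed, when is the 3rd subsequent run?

2011-01-20 14:00

Gaps: 2, 2, 2, 2 hours — each event is 2 hours after the previous one.
2011-01-20 08:00 + 2 h = 2011-01-20 10:00.
2011-01-20 10:00 + 2 h = 2011-01-20 12:00.
2011-01-20 12:00 + 2 h = 2011-01-20 14:00.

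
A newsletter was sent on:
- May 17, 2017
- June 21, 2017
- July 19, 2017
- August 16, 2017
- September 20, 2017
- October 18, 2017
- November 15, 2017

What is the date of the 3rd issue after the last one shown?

These are Wednesdays at 28- or 35-day spacing (35, 28, 28, 35, 28, 28).
The pattern: 3rd Wednesday of the month.
3rd Wednesday of December 2017: December 20, 2017.
January 2018 — 3rd Wednesday is January 17, 2018.
3rd Wednesday of February 2018: February 21, 2018.

February 21, 2018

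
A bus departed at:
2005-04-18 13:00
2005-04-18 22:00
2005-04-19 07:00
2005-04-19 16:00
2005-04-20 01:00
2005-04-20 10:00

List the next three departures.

The interval is a steady 9 hours (9, 9, 9, 9, 9).
2005-04-20 10:00 + 9 h = 2005-04-20 19:00.
2005-04-20 19:00 + 9 h = 2005-04-21 04:00.
2005-04-21 04:00 + 9 h = 2005-04-21 13:00.

2005-04-20 19:00, 2005-04-21 04:00, 2005-04-21 13:00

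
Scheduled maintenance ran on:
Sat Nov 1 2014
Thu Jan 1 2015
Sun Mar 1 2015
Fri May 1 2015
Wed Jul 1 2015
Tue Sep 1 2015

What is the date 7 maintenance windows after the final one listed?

Tue Nov 1 2016

Each date is the 1st; the gaps (61, 59, 61, 61, 62) track the month lengths.
The rule is the 1st of every 2 months.
Next: November 2015 → Sun Nov 1 2015.
January 2016: Fri Jan 1 2016.
March 2016: Tue Mar 1 2016.
Next: May 2016 → Sun May 1 2016.
July 2016: Fri Jul 1 2016.
Next: September 2016 → Thu Sep 1 2016.
Next: November 2016 → Tue Nov 1 2016.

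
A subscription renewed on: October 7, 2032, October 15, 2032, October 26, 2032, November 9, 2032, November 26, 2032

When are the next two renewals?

December 16, 2032; January 8, 2033

Intervals are 8, 11, 14, 17 days — an arithmetic progression with common difference 3.
Next gap: 20 days. November 26, 2032 + 20 days = December 16, 2032.
Next gap: 23 days. December 16, 2032 + 23 days = January 8, 2033.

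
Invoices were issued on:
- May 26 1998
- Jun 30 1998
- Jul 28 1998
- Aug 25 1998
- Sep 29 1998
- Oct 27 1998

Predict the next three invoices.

These are Tuesdays with 35, 28, 28, 35, 28-day gaps.
Each is the final Tuesday of its month — Jun 30 1998 is past the 28th, so '4th Tuesday' doesn't fit.
Last Tuesday of November 1998: Nov 24 1998.
Last Tuesday of December 1998: Dec 29 1998.
Last Tuesday of January 1999: Jan 26 1999.

Nov 24 1998, Dec 29 1998, Jan 26 1999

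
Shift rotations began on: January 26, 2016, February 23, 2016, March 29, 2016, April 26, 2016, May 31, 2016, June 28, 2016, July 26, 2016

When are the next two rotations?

All Tuesdays; the gaps (28, 35, 28, 35, 28, 28) vary with month length.
This is the last Tuesday of each month.
Last Tuesday of August 2016: August 30, 2016.
Last Tuesday of September 2016: September 27, 2016.

August 30, 2016; September 27, 2016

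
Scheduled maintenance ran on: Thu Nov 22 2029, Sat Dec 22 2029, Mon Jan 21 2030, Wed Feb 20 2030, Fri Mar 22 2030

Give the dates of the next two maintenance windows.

Every event comes 30 days after the last (30, 30, 30, 30).
Fri Mar 22 2030 + 30 days = Sun Apr 21 2030.
Sun Apr 21 2030 + 30 days = Tue May 21 2030.

Sun Apr 21 2030, Tue May 21 2030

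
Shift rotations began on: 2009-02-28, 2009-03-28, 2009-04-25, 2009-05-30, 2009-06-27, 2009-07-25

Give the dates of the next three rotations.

2009-08-29, 2009-09-26, 2009-10-31

These are Saturdays with 28, 28, 35, 28, 28-day gaps.
Each is the final Saturday of its month — 2009-05-30 is past the 28th, so '4th Saturday' doesn't fit.
August 2009 ends with Saturday 2009-08-29.
Last Saturday of September 2009: 2009-09-26.
Last Saturday of October 2009: 2009-10-31.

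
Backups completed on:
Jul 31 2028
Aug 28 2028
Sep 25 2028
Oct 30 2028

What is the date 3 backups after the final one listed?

Jan 29 2029

Every date is a Monday; gaps 28, 28, 35 days.
Each is the last Monday of its month (at least one falls on the 29th or later, ruling out '4th Monday').
Last Monday of November 2028: Nov 27 2028.
Last Monday of December 2028: Dec 25 2028.
Last Monday of January 2029: Jan 29 2029.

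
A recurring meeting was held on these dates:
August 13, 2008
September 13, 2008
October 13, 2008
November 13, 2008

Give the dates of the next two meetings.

December 13, 2008; January 13, 2009

Gaps: 31, 30, 31 days — not constant. Every event is on the 13th of the month.
Pattern: the 13th of each month.
Next: December 2008 → December 13, 2008.
January 2009: January 13, 2009.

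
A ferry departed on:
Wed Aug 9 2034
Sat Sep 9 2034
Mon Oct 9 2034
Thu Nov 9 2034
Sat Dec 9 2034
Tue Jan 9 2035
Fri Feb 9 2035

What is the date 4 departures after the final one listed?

The day-of-month is always 9 (31, 30, 31, 30, 31, 31 days between events).
So this recurs on the 9th of each month.
March 2035: Fri Mar 9 2035.
Next: April 2035 → Mon Apr 9 2035.
May 2035: Wed May 9 2035.
Next: June 2035 → Sat Jun 9 2035.

Sat Jun 9 2035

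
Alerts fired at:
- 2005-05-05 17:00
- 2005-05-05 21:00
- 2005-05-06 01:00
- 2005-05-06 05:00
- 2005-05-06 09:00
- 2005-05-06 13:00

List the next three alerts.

Spacing: 4, 4, 4, 4, 4 h — constant 4 h.
2005-05-06 13:00 + 4 h = 2005-05-06 17:00.
2005-05-06 17:00 + 4 h = 2005-05-06 21:00.
2005-05-06 21:00 + 4 h = 2005-05-07 01:00.

2005-05-06 17:00, 2005-05-06 21:00, 2005-05-07 01:00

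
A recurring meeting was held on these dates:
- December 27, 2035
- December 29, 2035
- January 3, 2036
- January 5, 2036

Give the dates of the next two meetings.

January 10, 2036; January 12, 2036

The gap pattern 2, 5, 2 repeats every 2 events.
These are the Thursdays and Saturdays of each week.
The following Thursday is January 10, 2036.
The following Saturday is January 12, 2036.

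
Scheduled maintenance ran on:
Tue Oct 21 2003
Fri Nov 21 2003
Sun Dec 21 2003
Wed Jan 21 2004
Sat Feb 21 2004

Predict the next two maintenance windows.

Sun Mar 21 2004, Wed Apr 21 2004

The day-of-month is always 21 (31, 30, 31, 31 days between events).
So this recurs on the 21st of each month.
Next: March 2004 → Sun Mar 21 2004.
April 2004: Wed Apr 21 2004.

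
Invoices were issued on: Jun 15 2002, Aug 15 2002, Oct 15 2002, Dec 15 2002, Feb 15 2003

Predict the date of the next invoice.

Apr 15 2003

The day-of-month is always 15 (61, 61, 61, 62 days between events).
So this recurs on the 15th of every 2 months.
April 2003: Apr 15 2003.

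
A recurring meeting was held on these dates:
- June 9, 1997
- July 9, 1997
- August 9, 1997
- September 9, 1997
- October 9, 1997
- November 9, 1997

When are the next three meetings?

Gaps: 30, 31, 31, 30, 31 days — not constant. Every event is on the 9th of the month.
Pattern: the 9th of each month.
December 1997: December 9, 1997.
January 1998: January 9, 1998.
Next: February 1998 → February 9, 1998.

December 9, 1997; January 9, 1998; February 9, 1998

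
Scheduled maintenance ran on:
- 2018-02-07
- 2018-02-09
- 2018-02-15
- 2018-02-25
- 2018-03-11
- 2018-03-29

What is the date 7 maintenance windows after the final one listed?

2018-11-22

Gaps: 2, 6, 10, 14, 18 days — each gap is 4 larger than the previous one.
Next gap: 22 days. 2018-03-29 + 22 days = 2018-04-20.
Next gap: 26 days. 2018-04-20 + 26 days = 2018-05-16.
Next gap: 30 days. 2018-05-16 + 30 days = 2018-06-15.
Next gap: 34 days. 2018-06-15 + 34 days = 2018-07-19.
Next gap: 38 days. 2018-07-19 + 38 days = 2018-08-26.
Next gap: 42 days. 2018-08-26 + 42 days = 2018-10-07.
Next gap: 46 days. 2018-10-07 + 46 days = 2018-11-22.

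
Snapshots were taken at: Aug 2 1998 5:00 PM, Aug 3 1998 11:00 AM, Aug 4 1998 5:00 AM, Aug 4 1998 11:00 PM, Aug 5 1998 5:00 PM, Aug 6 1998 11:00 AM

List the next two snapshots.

Gaps: 18, 18, 18, 18, 18 hours — each event is 18 hours after the previous one.
Aug 6 1998 11:00 AM + 18 h = Aug 7 1998 5:00 AM.
Aug 7 1998 5:00 AM + 18 h = Aug 7 1998 11:00 PM.

Aug 7 1998 5:00 AM, Aug 7 1998 11:00 PM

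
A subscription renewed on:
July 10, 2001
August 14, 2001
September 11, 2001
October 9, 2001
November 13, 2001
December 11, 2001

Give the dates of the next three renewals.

These are Tuesdays at 28- or 35-day spacing (35, 28, 28, 35, 28).
The pattern: 2nd Tuesday of the month.
2nd Tuesday of January 2002: January 8, 2002.
2nd Tuesday of February 2002: February 12, 2002.
March 2002 — 2nd Tuesday is March 12, 2002.

January 8, 2002; February 12, 2002; March 12, 2002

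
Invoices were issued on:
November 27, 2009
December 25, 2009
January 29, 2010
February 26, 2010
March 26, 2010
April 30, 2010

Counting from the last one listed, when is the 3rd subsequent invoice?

July 30, 2010

All Fridays; the gaps (28, 35, 28, 28, 35) vary with month length.
This is the last Friday of each month.
May 2010 ends with Friday May 28, 2010.
June 2010 ends with Friday June 25, 2010.
Last Friday of July 2010: July 30, 2010.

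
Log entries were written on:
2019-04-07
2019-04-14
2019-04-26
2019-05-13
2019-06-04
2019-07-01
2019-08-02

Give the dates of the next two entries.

Intervals are 7, 12, 17, 22, 27, 32 days — an arithmetic progression with common difference 5.
Next gap: 37 days. 2019-08-02 + 37 days = 2019-09-08.
Next gap: 42 days. 2019-09-08 + 42 days = 2019-10-20.

2019-09-08, 2019-10-20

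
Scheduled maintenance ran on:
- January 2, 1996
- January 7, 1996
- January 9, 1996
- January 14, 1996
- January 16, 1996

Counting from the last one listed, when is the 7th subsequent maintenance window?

February 11, 1996

The gap pattern 5, 2, 5, 2 repeats every 2 events.
These are the Tuesdays and Sundays of each week.
The following Sunday is January 21, 1996.
Next Tuesday: January 23, 1996.
The following Sunday is January 28, 1996.
Next Tuesday: January 30, 1996.
The following Sunday is February 4, 1996.
Next Tuesday: February 6, 1996.
Next Sunday: February 11, 1996.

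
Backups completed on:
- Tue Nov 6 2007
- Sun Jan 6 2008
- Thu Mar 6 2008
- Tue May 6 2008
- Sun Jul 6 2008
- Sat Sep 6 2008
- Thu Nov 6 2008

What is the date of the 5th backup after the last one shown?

Gaps: 61, 60, 61, 61, 62, 61 days — not constant. Every event is on the 6th of the month.
Pattern: the 6th of every 2 months.
January 2009: Tue Jan 6 2009.
Next: March 2009 → Fri Mar 6 2009.
Next: May 2009 → Wed May 6 2009.
July 2009: Mon Jul 6 2009.
September 2009: Sun Sep 6 2009.

Sun Sep 6 2009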